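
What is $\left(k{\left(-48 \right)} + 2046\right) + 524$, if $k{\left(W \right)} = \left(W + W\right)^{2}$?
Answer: $11786$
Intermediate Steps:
$k{\left(W \right)} = 4 W^{2}$ ($k{\left(W \right)} = \left(2 W\right)^{2} = 4 W^{2}$)
$\left(k{\left(-48 \right)} + 2046\right) + 524 = \left(4 \left(-48\right)^{2} + 2046\right) + 524 = \left(4 \cdot 2304 + 2046\right) + 524 = \left(9216 + 2046\right) + 524 = 11262 + 524 = 11786$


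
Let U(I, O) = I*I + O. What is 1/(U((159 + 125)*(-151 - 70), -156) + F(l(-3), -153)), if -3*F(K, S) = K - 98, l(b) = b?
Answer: 3/11817958721 ≈ 2.5385e-10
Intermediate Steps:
F(K, S) = 98/3 - K/3 (F(K, S) = -(K - 98)/3 = -(-98 + K)/3 = 98/3 - K/3)
U(I, O) = O + I**2 (U(I, O) = I**2 + O = O + I**2)
1/(U((159 + 125)*(-151 - 70), -156) + F(l(-3), -153)) = 1/((-156 + ((159 + 125)*(-151 - 70))**2) + (98/3 - 1/3*(-3))) = 1/((-156 + (284*(-221))**2) + (98/3 + 1)) = 1/((-156 + (-62764)**2) + 101/3) = 1/((-156 + 3939319696) + 101/3) = 1/(3939319540 + 101/3) = 1/(11817958721/3) = 3/11817958721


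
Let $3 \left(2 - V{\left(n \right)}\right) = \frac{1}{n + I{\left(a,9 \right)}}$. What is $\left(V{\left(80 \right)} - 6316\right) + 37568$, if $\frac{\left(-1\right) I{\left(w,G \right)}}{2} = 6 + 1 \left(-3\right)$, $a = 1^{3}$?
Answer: $\frac{6938387}{222} \approx 31254.0$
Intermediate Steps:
$a = 1$
$I{\left(w,G \right)} = -6$ ($I{\left(w,G \right)} = - 2 \left(6 + 1 \left(-3\right)\right) = - 2 \left(6 - 3\right) = \left(-2\right) 3 = -6$)
$V{\left(n \right)} = 2 - \frac{1}{3 \left(-6 + n\right)}$ ($V{\left(n \right)} = 2 - \frac{1}{3 \left(n - 6\right)} = 2 - \frac{1}{3 \left(-6 + n\right)}$)
$\left(V{\left(80 \right)} - 6316\right) + 37568 = \left(\frac{-37 + 6 \cdot 80}{3 \left(-6 + 80\right)} - 6316\right) + 37568 = \left(\frac{-37 + 480}{3 \cdot 74} - 6316\right) + 37568 = \left(\frac{1}{3} \cdot \frac{1}{74} \cdot 443 - 6316\right) + 37568 = \left(\frac{443}{222} - 6316\right) + 37568 = - \frac{1401709}{222} + 37568 = \frac{6938387}{222}$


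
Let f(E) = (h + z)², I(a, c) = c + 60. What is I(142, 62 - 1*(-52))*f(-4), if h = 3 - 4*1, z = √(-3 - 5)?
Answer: -1218 - 696*I*√2 ≈ -1218.0 - 984.29*I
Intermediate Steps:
I(a, c) = 60 + c
z = 2*I*√2 (z = √(-8) = 2*I*√2 ≈ 2.8284*I)
h = -1 (h = 3 - 4 = -1)
f(E) = (-1 + 2*I*√2)²
I(142, 62 - 1*(-52))*f(-4) = (60 + (62 - 1*(-52)))*(1 - 2*I*√2)² = (60 + (62 + 52))*(1 - 2*I*√2)² = (60 + 114)*(1 - 2*I*√2)² = 174*(1 - 2*I*√2)²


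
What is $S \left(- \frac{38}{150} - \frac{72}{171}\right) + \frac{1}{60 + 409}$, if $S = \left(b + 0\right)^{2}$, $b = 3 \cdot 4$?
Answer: $- \frac{21633557}{222775} \approx -97.109$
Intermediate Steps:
$b = 12$
$S = 144$ ($S = \left(12 + 0\right)^{2} = 12^{2} = 144$)
$S \left(- \frac{38}{150} - \frac{72}{171}\right) + \frac{1}{60 + 409} = 144 \left(- \frac{38}{150} - \frac{72}{171}\right) + \frac{1}{60 + 409} = 144 \left(\left(-38\right) \frac{1}{150} - \frac{8}{19}\right) + \frac{1}{469} = 144 \left(- \frac{19}{75} - \frac{8}{19}\right) + \frac{1}{469} = 144 \left(- \frac{961}{1425}\right) + \frac{1}{469} = - \frac{46128}{475} + \frac{1}{469} = - \frac{21633557}{222775}$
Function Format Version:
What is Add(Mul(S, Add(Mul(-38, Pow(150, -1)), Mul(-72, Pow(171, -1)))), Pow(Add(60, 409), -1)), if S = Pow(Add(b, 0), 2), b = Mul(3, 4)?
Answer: Rational(-21633557, 222775) ≈ -97.109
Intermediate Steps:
b = 12
S = 144 (S = Pow(Add(12, 0), 2) = Pow(12, 2) = 144)
Add(Mul(S, Add(Mul(-38, Pow(150, -1)), Mul(-72, Pow(171, -1)))), Pow(Add(60, 409), -1)) = Add(Mul(144, Add(Mul(-38, Pow(150, -1)), Mul(-72, Pow(171, -1)))), Pow(Add(60, 409), -1)) = Add(Mul(144, Add(Mul(-38, Rational(1, 150)), Mul(-72, Rational(1, 171)))), Pow(469, -1)) = Add(Mul(144, Add(Rational(-19, 75), Rational(-8, 19))), Rational(1, 469)) = Add(Mul(144, Rational(-961, 1425)), Rational(1, 469)) = Add(Rational(-46128, 475), Rational(1, 469)) = Rational(-21633557, 222775)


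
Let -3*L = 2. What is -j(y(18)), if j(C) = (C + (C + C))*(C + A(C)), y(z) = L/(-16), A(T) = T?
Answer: -1/96 ≈ -0.010417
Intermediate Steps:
L = -⅔ (L = -⅓*2 = -⅔ ≈ -0.66667)
y(z) = 1/24 (y(z) = -⅔/(-16) = -⅔*(-1/16) = 1/24)
j(C) = 6*C² (j(C) = (C + (C + C))*(C + C) = (C + 2*C)*(2*C) = (3*C)*(2*C) = 6*C²)
-j(y(18)) = -6*(1/24)² = -6/576 = -1*1/96 = -1/96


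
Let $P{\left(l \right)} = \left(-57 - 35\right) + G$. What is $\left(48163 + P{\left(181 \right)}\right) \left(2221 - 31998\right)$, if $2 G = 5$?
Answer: $- \frac{2862969219}{2} \approx -1.4315 \cdot 10^{9}$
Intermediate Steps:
$G = \frac{5}{2}$ ($G = \frac{1}{2} \cdot 5 = \frac{5}{2} \approx 2.5$)
$P{\left(l \right)} = - \frac{179}{2}$ ($P{\left(l \right)} = \left(-57 - 35\right) + \frac{5}{2} = -92 + \frac{5}{2} = - \frac{179}{2}$)
$\left(48163 + P{\left(181 \right)}\right) \left(2221 - 31998\right) = \left(48163 - \frac{179}{2}\right) \left(2221 - 31998\right) = \frac{96147}{2} \left(-29777\right) = - \frac{2862969219}{2}$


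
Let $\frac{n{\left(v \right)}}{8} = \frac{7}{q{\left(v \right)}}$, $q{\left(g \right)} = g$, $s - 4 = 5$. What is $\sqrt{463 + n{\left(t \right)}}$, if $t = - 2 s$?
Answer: $\frac{\sqrt{4139}}{3} \approx 21.445$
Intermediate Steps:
$s = 9$ ($s = 4 + 5 = 9$)
$t = -18$ ($t = \left(-2\right) 9 = -18$)
$n{\left(v \right)} = \frac{56}{v}$ ($n{\left(v \right)} = 8 \frac{7}{v} = \frac{56}{v}$)
$\sqrt{463 + n{\left(t \right)}} = \sqrt{463 + \frac{56}{-18}} = \sqrt{463 + 56 \left(- \frac{1}{18}\right)} = \sqrt{463 - \frac{28}{9}} = \sqrt{\frac{4139}{9}} = \frac{\sqrt{4139}}{3}$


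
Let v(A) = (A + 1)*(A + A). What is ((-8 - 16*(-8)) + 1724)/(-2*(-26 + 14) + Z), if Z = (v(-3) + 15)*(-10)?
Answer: -922/123 ≈ -7.4959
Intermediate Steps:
v(A) = 2*A*(1 + A) (v(A) = (1 + A)*(2*A) = 2*A*(1 + A))
Z = -270 (Z = (2*(-3)*(1 - 3) + 15)*(-10) = (2*(-3)*(-2) + 15)*(-10) = (12 + 15)*(-10) = 27*(-10) = -270)
((-8 - 16*(-8)) + 1724)/(-2*(-26 + 14) + Z) = ((-8 - 16*(-8)) + 1724)/(-2*(-26 + 14) - 270) = ((-8 + 128) + 1724)/(-2*(-12) - 270) = (120 + 1724)/(24 - 270) = 1844/(-246) = 1844*(-1/246) = -922/123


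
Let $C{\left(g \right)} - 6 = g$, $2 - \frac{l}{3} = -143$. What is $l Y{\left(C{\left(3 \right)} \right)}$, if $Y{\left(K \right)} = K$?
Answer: $3915$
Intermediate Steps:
$l = 435$ ($l = 6 - -429 = 6 + 429 = 435$)
$C{\left(g \right)} = 6 + g$
$l Y{\left(C{\left(3 \right)} \right)} = 435 \left(6 + 3\right) = 435 \cdot 9 = 3915$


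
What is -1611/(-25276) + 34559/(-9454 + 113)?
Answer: -858464933/236103116 ≈ -3.6360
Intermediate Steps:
-1611/(-25276) + 34559/(-9454 + 113) = -1611*(-1/25276) + 34559/(-9341) = 1611/25276 + 34559*(-1/9341) = 1611/25276 - 34559/9341 = -858464933/236103116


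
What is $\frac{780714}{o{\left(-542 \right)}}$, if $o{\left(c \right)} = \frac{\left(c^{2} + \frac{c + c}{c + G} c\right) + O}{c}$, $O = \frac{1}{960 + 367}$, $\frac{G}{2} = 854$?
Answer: $- \frac{36373762104812}{25295300015} \approx -1438.0$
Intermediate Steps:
$G = 1708$ ($G = 2 \cdot 854 = 1708$)
$O = \frac{1}{1327} \approx 0.00075358$
$o{\left(c \right)} = \frac{\frac{1}{1327} + c^{2} + \frac{2 c^{2}}{1708 + c}}{c}$ ($o{\left(c \right)} = \frac{\left(c^{2} + \frac{c + c}{c + 1708} c\right) + \frac{1}{1327}}{c} = \frac{\left(c^{2} + \frac{2 c}{1708 + c} c\right) + \frac{1}{1327}}{c} = \frac{\left(c^{2} + \frac{2 c^{2}}{1708 + c}\right) + \frac{1}{1327}}{c} = \frac{\frac{1}{1327} + c^{2} + \frac{2 c^{2}}{1708 + c}}{c}$)
$\frac{780714}{o{\left(-542 \right)}} = \frac{780714}{\frac{1}{1327} \frac{1}{-542} \frac{1}{1708 - 542} \left(1708 - 542 + 1327 \left(-542\right)^{3} + 2269170 \left(-542\right)^{2}\right)} = \frac{780714}{\frac{1}{1327} \left(- \frac{1}{542}\right) \frac{1}{1166} \left(1708 - 542 + 1327 \left(-159220088\right) + 2269170 \cdot 293764\right)} = \frac{780714}{\frac{1}{1327} \left(- \frac{1}{542}\right) \frac{1}{1166} \left(1708 - 542 - 211285056776 + 666600455880\right)} = \frac{780714}{\frac{1}{1327} \left(- \frac{1}{542}\right) \frac{1}{1166} \cdot 455315400270} = \frac{780714}{- \frac{227657700135}{419313422}} = 780714 \left(- \frac{419313422}{227657700135}\right) = - \frac{36373762104812}{25295300015}$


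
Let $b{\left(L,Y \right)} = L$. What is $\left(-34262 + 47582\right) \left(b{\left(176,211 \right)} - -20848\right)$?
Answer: $280039680$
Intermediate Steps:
$\left(-34262 + 47582\right) \left(b{\left(176,211 \right)} - -20848\right) = \left(-34262 + 47582\right) \left(176 - -20848\right) = 13320 \left(176 + 20848\right) = 13320 \cdot 21024 = 280039680$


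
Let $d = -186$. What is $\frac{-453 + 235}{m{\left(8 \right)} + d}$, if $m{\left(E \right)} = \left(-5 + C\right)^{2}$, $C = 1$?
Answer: $\frac{109}{85} \approx 1.2824$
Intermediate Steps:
$m{\left(E \right)} = 16$ ($m{\left(E \right)} = \left(-5 + 1\right)^{2} = \left(-4\right)^{2} = 16$)
$\frac{-453 + 235}{m{\left(8 \right)} + d} = \frac{-453 + 235}{16 - 186} = - \frac{218}{-170} = \left(-218\right) \left(- \frac{1}{170}\right) = \frac{109}{85}$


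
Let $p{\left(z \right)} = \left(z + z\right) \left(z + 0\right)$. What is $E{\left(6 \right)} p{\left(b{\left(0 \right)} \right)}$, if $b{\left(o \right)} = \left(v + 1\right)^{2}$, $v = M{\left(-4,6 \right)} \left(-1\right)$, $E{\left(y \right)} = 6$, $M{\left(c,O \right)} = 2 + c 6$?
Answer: $3358092$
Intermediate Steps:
$M{\left(c,O \right)} = 2 + 6 c$
$v = 22$ ($v = \left(2 + 6 \left(-4\right)\right) \left(-1\right) = \left(2 - 24\right) \left(-1\right) = \left(-22\right) \left(-1\right) = 22$)
$b{\left(o \right)} = 529$ ($b{\left(o \right)} = \left(22 + 1\right)^{2} = 23^{2} = 529$)
$p{\left(z \right)} = 2 z^{2}$ ($p{\left(z \right)} = 2 z z = 2 z^{2}$)
$E{\left(6 \right)} p{\left(b{\left(0 \right)} \right)} = 6 \cdot 2 \cdot 529^{2} = 6 \cdot 2 \cdot 279841 = 6 \cdot 559682 = 3358092$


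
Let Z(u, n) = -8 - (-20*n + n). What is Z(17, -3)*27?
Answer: -1755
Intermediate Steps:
Z(u, n) = -8 + 19*n (Z(u, n) = -8 - (-19)*n = -8 + 19*n)
Z(17, -3)*27 = (-8 + 19*(-3))*27 = (-8 - 57)*27 = -65*27 = -1755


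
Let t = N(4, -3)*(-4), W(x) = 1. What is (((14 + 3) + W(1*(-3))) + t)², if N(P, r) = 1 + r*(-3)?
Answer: 484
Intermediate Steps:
N(P, r) = 1 - 3*r
t = -40 (t = (1 - 3*(-3))*(-4) = (1 + 9)*(-4) = 10*(-4) = -40)
(((14 + 3) + W(1*(-3))) + t)² = (((14 + 3) + 1) - 40)² = ((17 + 1) - 40)² = (18 - 40)² = (-22)² = 484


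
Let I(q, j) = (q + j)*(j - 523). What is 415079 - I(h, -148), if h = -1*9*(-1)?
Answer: 321810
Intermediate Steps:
h = 9 (h = -9*(-1) = 9)
I(q, j) = (-523 + j)*(j + q) (I(q, j) = (j + q)*(-523 + j) = (-523 + j)*(j + q))
415079 - I(h, -148) = 415079 - ((-148)**2 - 523*(-148) - 523*9 - 148*9) = 415079 - (21904 + 77404 - 4707 - 1332) = 415079 - 1*93269 = 415079 - 93269 = 321810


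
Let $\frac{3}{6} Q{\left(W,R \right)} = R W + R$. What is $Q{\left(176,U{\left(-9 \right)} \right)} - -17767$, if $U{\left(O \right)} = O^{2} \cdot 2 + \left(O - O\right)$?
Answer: $75115$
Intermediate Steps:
$U{\left(O \right)} = 2 O^{2}$ ($U{\left(O \right)} = 2 O^{2} + 0 = 2 O^{2}$)
$Q{\left(W,R \right)} = 2 R + 2 R W$ ($Q{\left(W,R \right)} = 2 \left(R W + R\right) = 2 \left(R + R W\right) = 2 R + 2 R W$)
$Q{\left(176,U{\left(-9 \right)} \right)} - -17767 = 2 \cdot 2 \left(-9\right)^{2} \left(1 + 176\right) - -17767 = 2 \cdot 2 \cdot 81 \cdot 177 + 17767 = 2 \cdot 162 \cdot 177 + 17767 = 57348 + 17767 = 75115$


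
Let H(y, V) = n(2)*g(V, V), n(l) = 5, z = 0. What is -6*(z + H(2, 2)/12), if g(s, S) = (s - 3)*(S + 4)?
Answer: 15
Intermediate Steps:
g(s, S) = (-3 + s)*(4 + S)
H(y, V) = -60 + 5*V + 5*V² (H(y, V) = 5*(-12 - 3*V + 4*V + V*V) = 5*(-12 - 3*V + 4*V + V²) = 5*(-12 + V + V²) = -60 + 5*V + 5*V²)
-6*(z + H(2, 2)/12) = -6*(0 + (-60 + 5*2 + 5*2²)/12) = -6*(0 + (-60 + 10 + 5*4)*(1/12)) = -6*(0 + (-60 + 10 + 20)*(1/12)) = -6*(0 - 30*1/12) = -6*(0 - 5/2) = -6*(-5/2) = 15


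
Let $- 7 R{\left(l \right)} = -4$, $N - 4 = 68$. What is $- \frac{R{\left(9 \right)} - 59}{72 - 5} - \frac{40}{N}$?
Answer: $\frac{1336}{4221} \approx 0.31651$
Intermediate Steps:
$N = 72$ ($N = 4 + 68 = 72$)
$R{\left(l \right)} = \frac{4}{7}$ ($R{\left(l \right)} = \left(- \frac{1}{7}\right) \left(-4\right) = \frac{4}{7}$)
$- \frac{R{\left(9 \right)} - 59}{72 - 5} - \frac{40}{N} = - \frac{\frac{4}{7} - 59}{72 - 5} - \frac{40}{72} = - \frac{-409}{7 \cdot 67} - \frac{5}{9} = \left(-1\right) \left(- \frac{409}{469}\right) - \frac{5}{9} = \frac{409}{469} - \frac{5}{9} = \frac{1336}{4221}$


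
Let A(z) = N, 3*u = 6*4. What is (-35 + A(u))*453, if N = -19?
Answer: -24462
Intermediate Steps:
u = 8 (u = (6*4)/3 = (1/3)*24 = 8)
A(z) = -19
(-35 + A(u))*453 = (-35 - 19)*453 = -54*453 = -24462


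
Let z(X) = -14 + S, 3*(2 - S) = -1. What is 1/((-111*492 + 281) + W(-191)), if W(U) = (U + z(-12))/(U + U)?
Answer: -573/31131359 ≈ -1.8406e-5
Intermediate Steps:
S = 7/3 (S = 2 - ⅓*(-1) = 2 + ⅓ = 7/3 ≈ 2.3333)
z(X) = -35/3 (z(X) = -14 + 7/3 = -35/3)
W(U) = (-35/3 + U)/(2*U) (W(U) = (U - 35/3)/(U + U) = (-35/3 + U)/((2*U)) = (-35/3 + U)*(1/(2*U)) = (-35/3 + U)/(2*U))
1/((-111*492 + 281) + W(-191)) = 1/((-111*492 + 281) + (⅙)*(-35 + 3*(-191))/(-191)) = 1/((-54612 + 281) + (⅙)*(-1/191)*(-35 - 573)) = 1/(-54331 + (⅙)*(-1/191)*(-608)) = 1/(-54331 + 304/573) = 1/(-31131359/573) = -573/31131359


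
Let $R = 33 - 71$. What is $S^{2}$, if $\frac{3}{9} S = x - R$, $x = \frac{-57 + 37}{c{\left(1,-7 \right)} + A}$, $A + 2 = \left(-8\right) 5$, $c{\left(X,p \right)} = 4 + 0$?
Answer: $\frac{4822416}{361} \approx 13359.0$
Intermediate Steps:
$R = -38$
$c{\left(X,p \right)} = 4$
$A = -42$ ($A = -2 - 40 = -42$)
$x = \frac{10}{19}$ ($x = \frac{-57 + 37}{4 - 42} = - \frac{20}{-38} = \left(-20\right) \left(- \frac{1}{38}\right) = \frac{10}{19} \approx 0.52632$)
$S = \frac{2196}{19}$ ($S = 3 \left(\frac{10}{19} - -38\right) = 3 \left(\frac{10}{19} + 38\right) = 3 \cdot \frac{732}{19} = \frac{2196}{19} \approx 115.58$)
$S^{2} = \left(\frac{2196}{19}\right)^{2} = \frac{4822416}{361}$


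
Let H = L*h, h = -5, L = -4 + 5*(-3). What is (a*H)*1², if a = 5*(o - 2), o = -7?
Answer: -4275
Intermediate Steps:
L = -19 (L = -4 - 15 = -19)
H = 95 (H = -19*(-5) = 95)
a = -45 (a = 5*(-7 - 2) = 5*(-9) = -45)
(a*H)*1² = -45*95*1² = -4275*1 = -4275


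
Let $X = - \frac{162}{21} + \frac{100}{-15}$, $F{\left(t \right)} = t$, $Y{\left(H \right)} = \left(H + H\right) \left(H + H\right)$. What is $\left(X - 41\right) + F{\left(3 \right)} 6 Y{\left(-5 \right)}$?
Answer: $\frac{36637}{21} \approx 1744.6$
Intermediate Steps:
$Y{\left(H \right)} = 4 H^{2}$ ($Y{\left(H \right)} = 2 H 2 H = 4 H^{2}$)
$X = - \frac{302}{21}$ ($X = \left(-162\right) \frac{1}{21} + 100 \left(- \frac{1}{15}\right) = - \frac{54}{7} - \frac{20}{3} = - \frac{302}{21} \approx -14.381$)
$\left(X - 41\right) + F{\left(3 \right)} 6 Y{\left(-5 \right)} = \left(- \frac{302}{21} - 41\right) + 3 \cdot 6 \cdot 4 \left(-5\right)^{2} = - \frac{1163}{21} + 18 \cdot 4 \cdot 25 = - \frac{1163}{21} + 18 \cdot 100 = - \frac{1163}{21} + 1800 = \frac{36637}{21}$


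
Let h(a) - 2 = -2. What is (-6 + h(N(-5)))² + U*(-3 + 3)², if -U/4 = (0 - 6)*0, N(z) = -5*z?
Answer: 36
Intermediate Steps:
h(a) = 0 (h(a) = 2 - 2 = 0)
U = 0 (U = -4*(0 - 6)*0 = -(-24)*0 = -4*0 = 0)
(-6 + h(N(-5)))² + U*(-3 + 3)² = (-6 + 0)² + 0*(-3 + 3)² = (-6)² + 0*0² = 36 + 0*0 = 36 + 0 = 36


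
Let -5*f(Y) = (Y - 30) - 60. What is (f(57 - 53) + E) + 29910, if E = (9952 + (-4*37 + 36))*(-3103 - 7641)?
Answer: -528455164/5 ≈ -1.0569e+8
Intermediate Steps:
E = -105720960 (E = (9952 + (-148 + 36))*(-10744) = (9952 - 112)*(-10744) = 9840*(-10744) = -105720960)
f(Y) = 18 - Y/5 (f(Y) = -((Y - 30) - 60)/5 = -((-30 + Y) - 60)/5 = -(-90 + Y)/5 = 18 - Y/5)
(f(57 - 53) + E) + 29910 = ((18 - (57 - 53)/5) - 105720960) + 29910 = ((18 - ⅕*4) - 105720960) + 29910 = ((18 - ⅘) - 105720960) + 29910 = (86/5 - 105720960) + 29910 = -528604714/5 + 29910 = -528455164/5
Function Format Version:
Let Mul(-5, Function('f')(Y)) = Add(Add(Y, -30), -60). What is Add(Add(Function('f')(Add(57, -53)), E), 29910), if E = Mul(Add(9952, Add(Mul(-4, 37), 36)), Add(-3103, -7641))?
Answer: Rational(-528455164, 5) ≈ -1.0569e+8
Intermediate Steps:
E = -105720960 (E = Mul(Add(9952, Add(-148, 36)), -10744) = Mul(Add(9952, -112), -10744) = Mul(9840, -10744) = -105720960)
Function('f')(Y) = Add(18, Mul(Rational(-1, 5), Y)) (Function('f')(Y) = Mul(Rational(-1, 5), Add(Add(Y, -30), -60)) = Mul(Rational(-1, 5), Add(Add(-30, Y), -60)) = Mul(Rational(-1, 5), Add(-90, Y)) = Add(18, Mul(Rational(-1, 5), Y)))
Add(Add(Function('f')(Add(57, -53)), E), 29910) = Add(Add(Add(18, Mul(Rational(-1, 5), Add(57, -53))), -105720960), 29910) = Add(Add(Add(18, Mul(Rational(-1, 5), 4)), -105720960), 29910) = Add(Add(Add(18, Rational(-4, 5)), -105720960), 29910) = Add(Add(Rational(86, 5), -105720960), 29910) = Add(Rational(-528604714, 5), 29910) = Rational(-528455164, 5)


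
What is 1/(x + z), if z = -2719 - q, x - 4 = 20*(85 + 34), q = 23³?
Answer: -1/12502 ≈ -7.9987e-5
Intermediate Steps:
q = 12167
x = 2384 (x = 4 + 20*(85 + 34) = 4 + 20*119 = 4 + 2380 = 2384)
z = -14886 (z = -2719 - 1*12167 = -2719 - 12167 = -14886)
1/(x + z) = 1/(2384 - 14886) = 1/(-12502) = -1/12502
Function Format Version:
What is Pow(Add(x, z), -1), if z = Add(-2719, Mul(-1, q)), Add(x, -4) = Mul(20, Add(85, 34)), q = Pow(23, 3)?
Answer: Rational(-1, 12502) ≈ -7.9987e-5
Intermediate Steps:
q = 12167
x = 2384 (x = Add(4, Mul(20, Add(85, 34))) = Add(4, Mul(20, 119)) = Add(4, 2380) = 2384)
z = -14886 (z = Add(-2719, Mul(-1, 12167)) = Add(-2719, -12167) = -14886)
Pow(Add(x, z), -1) = Pow(Add(2384, -14886), -1) = Pow(-12502, -1) = Rational(-1, 12502)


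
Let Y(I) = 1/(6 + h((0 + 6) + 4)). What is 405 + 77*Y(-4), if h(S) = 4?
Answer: 4127/10 ≈ 412.70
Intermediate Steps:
Y(I) = 1/10 (Y(I) = 1/(6 + 4) = 1/10)
405 + 77*Y(-4) = 405 + 77*(1/10) = 405 + 77/10 = 4127/10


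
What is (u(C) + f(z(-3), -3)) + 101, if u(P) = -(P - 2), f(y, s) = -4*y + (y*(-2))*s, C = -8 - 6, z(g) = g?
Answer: 111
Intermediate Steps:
C = -14
f(y, s) = -4*y - 2*s*y (f(y, s) = -4*y + (-2*y)*s = -4*y - 2*s*y)
u(P) = 2 - P (u(P) = -(-2 + P) = 2 - P)
(u(C) + f(z(-3), -3)) + 101 = ((2 - 1*(-14)) - 2*(-3)*(2 - 3)) + 101 = ((2 + 14) - 2*(-3)*(-1)) + 101 = (16 - 6) + 101 = 10 + 101 = 111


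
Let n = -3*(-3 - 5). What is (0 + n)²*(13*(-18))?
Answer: -134784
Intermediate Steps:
n = 24 (n = -3*(-8) = -1*(-24) = 24)
(0 + n)²*(13*(-18)) = (0 + 24)²*(13*(-18)) = 24²*(-234) = 576*(-234) = -134784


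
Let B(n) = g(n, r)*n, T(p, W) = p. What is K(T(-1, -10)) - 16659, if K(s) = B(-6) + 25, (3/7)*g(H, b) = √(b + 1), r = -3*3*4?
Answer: -16634 - 14*I*√35 ≈ -16634.0 - 82.825*I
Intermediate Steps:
r = -36 (r = -9*4 = -36)
g(H, b) = 7*√(1 + b)/3 (g(H, b) = 7*√(b + 1)/3 = 7*√(1 + b)/3)
B(n) = 7*I*n*√35/3 (B(n) = (7*√(1 - 36)/3)*n = (7*√(-35)/3)*n = (7*(I*√35)/3)*n = (7*I*√35/3)*n = 7*I*n*√35/3)
K(s) = 25 - 14*I*√35 (K(s) = (7/3)*I*(-6)*√35 + 25 = -14*I*√35 + 25 = 25 - 14*I*√35)
K(T(-1, -10)) - 16659 = (25 - 14*I*√35) - 16659 = -16634 - 14*I*√35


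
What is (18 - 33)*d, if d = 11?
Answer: -165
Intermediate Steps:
(18 - 33)*d = (18 - 33)*11 = -15*11 = -165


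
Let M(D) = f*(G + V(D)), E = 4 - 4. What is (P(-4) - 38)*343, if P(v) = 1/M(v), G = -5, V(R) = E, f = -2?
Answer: -129997/10 ≈ -13000.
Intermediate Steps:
E = 0
V(R) = 0
M(D) = 10 (M(D) = -2*(-5 + 0) = -2*(-5) = 10)
P(v) = ⅒ (P(v) = 1/10 = ⅒)
(P(-4) - 38)*343 = (⅒ - 38)*343 = -379/10*343 = -129997/10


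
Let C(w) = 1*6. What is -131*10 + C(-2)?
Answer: -1304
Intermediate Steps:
C(w) = 6
-131*10 + C(-2) = -131*10 + 6 = -1310 + 6 = -1304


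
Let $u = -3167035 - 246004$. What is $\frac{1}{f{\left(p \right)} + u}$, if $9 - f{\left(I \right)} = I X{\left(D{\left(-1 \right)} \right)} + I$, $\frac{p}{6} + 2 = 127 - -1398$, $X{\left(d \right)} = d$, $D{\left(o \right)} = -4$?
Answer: $- \frac{1}{3385616} \approx -2.9537 \cdot 10^{-7}$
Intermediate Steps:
$p = 9138$ ($p = -12 + 6 \left(127 - -1398\right) = -12 + 6 \left(127 + 1398\right) = -12 + 6 \cdot 1525 = -12 + 9150 = 9138$)
$f{\left(I \right)} = 9 + 3 I$ ($f{\left(I \right)} = 9 - \left(I \left(-4\right) + I\right) = 9 - \left(- 4 I + I\right) = 9 - - 3 I = 9 + 3 I$)
$u = -3413039$
$\frac{1}{f{\left(p \right)} + u} = \frac{1}{\left(9 + 3 \cdot 9138\right) - 3413039} = \frac{1}{\left(9 + 27414\right) - 3413039} = \frac{1}{27423 - 3413039} = \frac{1}{-3385616} = - \frac{1}{3385616}$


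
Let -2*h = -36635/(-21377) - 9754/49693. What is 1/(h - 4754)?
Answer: -2124574522/10101839269385 ≈ -0.00021032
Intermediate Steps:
h = -1611991797/2124574522 (h = -(-36635/(-21377) - 9754/49693)/2 = -(-36635*(-1/21377) - 9754*1/49693)/2 = -(36635/21377 - 9754/49693)/2 = -1/2*1611991797/1062287261 = -1611991797/2124574522 ≈ -0.75874)
1/(h - 4754) = 1/(-1611991797/2124574522 - 4754) = 1/(-10101839269385/2124574522) = -2124574522/10101839269385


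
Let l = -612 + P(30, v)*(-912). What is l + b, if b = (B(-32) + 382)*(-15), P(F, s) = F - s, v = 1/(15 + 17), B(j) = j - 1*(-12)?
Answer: -66747/2 ≈ -33374.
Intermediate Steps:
B(j) = 12 + j (B(j) = j + 12 = 12 + j)
v = 1/32 ≈ 0.031250
b = -5430 (b = ((12 - 32) + 382)*(-15) = (-20 + 382)*(-15) = 362*(-15) = -5430)
l = -55887/2 (l = -612 + (30 - 1*1/32)*(-912) = -612 + (30 - 1/32)*(-912) = -612 + (959/32)*(-912) = -612 - 54663/2 = -55887/2 ≈ -27944.)
l + b = -55887/2 - 5430 = -66747/2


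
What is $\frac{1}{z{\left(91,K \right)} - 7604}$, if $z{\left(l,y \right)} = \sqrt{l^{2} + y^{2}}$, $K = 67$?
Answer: $- \frac{3802}{28904023} - \frac{\sqrt{12770}}{57808046} \approx -0.00013349$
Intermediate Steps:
$\frac{1}{z{\left(91,K \right)} - 7604} = \frac{1}{\sqrt{91^{2} + 67^{2}} - 7604} = \frac{1}{\sqrt{8281 + 4489} - 7604} = \frac{1}{\sqrt{12770} - 7604} = \frac{1}{-7604 + \sqrt{12770}}$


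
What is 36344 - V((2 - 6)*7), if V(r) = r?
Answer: 36372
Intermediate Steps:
36344 - V((2 - 6)*7) = 36344 - (2 - 6)*7 = 36344 - (-4)*7 = 36344 - 1*(-28) = 36344 + 28 = 36372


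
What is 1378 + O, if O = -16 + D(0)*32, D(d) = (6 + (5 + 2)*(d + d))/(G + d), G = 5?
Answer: 7002/5 ≈ 1400.4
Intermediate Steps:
D(d) = (6 + 14*d)/(5 + d) (D(d) = (6 + (5 + 2)*(d + d))/(5 + d) = (6 + 7*(2*d))/(5 + d) = (6 + 14*d)/(5 + d))
O = 112/5 (O = -16 + (2*(3 + 7*0)/(5 + 0))*32 = -16 + (2*(3 + 0)/5)*32 = -16 + (2*(⅕)*3)*32 = -16 + (6/5)*32 = -16 + 192/5 = 112/5 ≈ 22.400)
1378 + O = 1378 + 112/5 = 7002/5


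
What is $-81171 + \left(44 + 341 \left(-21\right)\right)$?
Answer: $-88288$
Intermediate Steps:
$-81171 + \left(44 + 341 \left(-21\right)\right) = -81171 + \left(44 - 7161\right) = -81171 - 7117 = -88288$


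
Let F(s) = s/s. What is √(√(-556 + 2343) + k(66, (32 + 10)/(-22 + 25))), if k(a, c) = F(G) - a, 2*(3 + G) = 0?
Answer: √(-65 + √1787) ≈ 4.7673*I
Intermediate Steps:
G = -3 (G = -3 + (½)*0 = -3 + 0 = -3)
F(s) = 1
k(a, c) = 1 - a
√(√(-556 + 2343) + k(66, (32 + 10)/(-22 + 25))) = √(√(-556 + 2343) + (1 - 1*66)) = √(√1787 + (1 - 66)) = √(√1787 - 65) = √(-65 + √1787)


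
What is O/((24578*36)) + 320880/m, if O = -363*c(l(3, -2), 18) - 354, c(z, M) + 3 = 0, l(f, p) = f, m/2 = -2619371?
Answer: -46677785945/772546805256 ≈ -0.060421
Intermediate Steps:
m = -5238742 (m = 2*(-2619371) = -5238742)
c(z, M) = -3 (c(z, M) = -3 + 0 = -3)
O = 735 (O = -363*(-3) - 354 = 1089 - 354 = 735)
O/((24578*36)) + 320880/m = 735/((24578*36)) + 320880/(-5238742) = 735/884808 + 320880*(-1/5238742) = 735*(1/884808) - 160440/2619371 = 245/294936 - 160440/2619371 = -46677785945/772546805256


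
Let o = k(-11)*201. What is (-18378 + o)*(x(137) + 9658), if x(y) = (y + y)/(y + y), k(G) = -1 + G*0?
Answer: -179454561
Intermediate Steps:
k(G) = -1 (k(G) = -1 + 0 = -1)
x(y) = 1 (x(y) = (2*y)/((2*y)) = (2*y)*(1/(2*y)) = 1)
o = -201 (o = -1*201 = -201)
(-18378 + o)*(x(137) + 9658) = (-18378 - 201)*(1 + 9658) = -18579*9659 = -179454561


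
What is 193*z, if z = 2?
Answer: 386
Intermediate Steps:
193*z = 193*2 = 386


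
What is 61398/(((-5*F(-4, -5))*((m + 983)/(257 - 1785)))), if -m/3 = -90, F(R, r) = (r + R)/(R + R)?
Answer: 83392128/6265 ≈ 13311.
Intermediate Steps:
F(R, r) = (R + r)/(2*R) (F(R, r) = (R + r)/((2*R)) = (R + r)*(1/(2*R)) = (R + r)/(2*R))
m = 270 (m = -3*(-90) = 270)
61398/(((-5*F(-4, -5))*((m + 983)/(257 - 1785)))) = 61398/(((-5*(-4 - 5)/(2*(-4)))*((270 + 983)/(257 - 1785)))) = 61398/(((-5*(-1)*(-9)/(2*4))*(1253/(-1528)))) = 61398/(((-5*9/8)*(1253*(-1/1528)))) = 61398/((-45/8*(-1253/1528))) = 61398/(56385/12224) = 61398*(12224/56385) = 83392128/6265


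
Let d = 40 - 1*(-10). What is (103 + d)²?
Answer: 23409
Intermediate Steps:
d = 50 (d = 40 + 10 = 50)
(103 + d)² = (103 + 50)² = 153² = 23409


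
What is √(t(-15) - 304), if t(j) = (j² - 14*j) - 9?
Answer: √122 ≈ 11.045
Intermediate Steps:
t(j) = -9 + j² - 14*j
√(t(-15) - 304) = √((-9 + (-15)² - 14*(-15)) - 304) = √((-9 + 225 + 210) - 304) = √(426 - 304) = √122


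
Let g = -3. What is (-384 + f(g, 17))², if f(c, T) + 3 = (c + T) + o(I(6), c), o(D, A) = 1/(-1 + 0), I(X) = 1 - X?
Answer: 139876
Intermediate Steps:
o(D, A) = -1 (o(D, A) = 1/(-1) = -1)
f(c, T) = -4 + T + c (f(c, T) = -3 + ((c + T) - 1) = -3 + ((T + c) - 1) = -3 + (-1 + T + c) = -4 + T + c)
(-384 + f(g, 17))² = (-384 + (-4 + 17 - 3))² = (-384 + 10)² = (-374)² = 139876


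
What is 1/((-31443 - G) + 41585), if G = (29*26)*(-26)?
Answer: 1/29746 ≈ 3.3618e-5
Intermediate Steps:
G = -19604 (G = 754*(-26) = -19604)
1/((-31443 - G) + 41585) = 1/((-31443 - 1*(-19604)) + 41585) = 1/((-31443 + 19604) + 41585) = 1/(-11839 + 41585) = 1/29746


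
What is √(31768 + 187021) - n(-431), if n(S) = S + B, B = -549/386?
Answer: 166915/386 + √218789 ≈ 900.17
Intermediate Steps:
B = -549/386 (B = -549*1/386 = -549/386 ≈ -1.4223)
n(S) = -549/386 + S (n(S) = S - 549/386 = -549/386 + S)
√(31768 + 187021) - n(-431) = √(31768 + 187021) - (-549/386 - 431) = √218789 - 1*(-166915/386) = √218789 + 166915/386 = 166915/386 + √218789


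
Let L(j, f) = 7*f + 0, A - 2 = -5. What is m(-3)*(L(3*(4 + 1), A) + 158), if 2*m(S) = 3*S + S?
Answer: -822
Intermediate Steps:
A = -3 (A = 2 - 5 = -3)
L(j, f) = 7*f
m(S) = 2*S (m(S) = (3*S + S)/2 = (4*S)/2 = 2*S)
m(-3)*(L(3*(4 + 1), A) + 158) = (2*(-3))*(7*(-3) + 158) = -6*(-21 + 158) = -6*137 = -822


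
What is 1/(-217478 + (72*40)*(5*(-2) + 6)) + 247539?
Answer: 56685935921/228998 ≈ 2.4754e+5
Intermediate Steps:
1/(-217478 + (72*40)*(5*(-2) + 6)) + 247539 = 1/(-217478 + 2880*(-10 + 6)) + 247539 = 1/(-217478 + 2880*(-4)) + 247539 = 1/(-217478 - 11520) + 247539 = 1/(-228998) + 247539 = -1/228998 + 247539 = 56685935921/228998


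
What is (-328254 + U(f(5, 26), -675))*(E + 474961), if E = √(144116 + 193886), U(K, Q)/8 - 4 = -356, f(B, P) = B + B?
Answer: -157245338270 - 2317490*√6898 ≈ -1.5744e+11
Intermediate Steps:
f(B, P) = 2*B
U(K, Q) = -2816 (U(K, Q) = 32 + 8*(-356) = 32 - 2848 = -2816)
E = 7*√6898 (E = √338002 = 7*√6898 ≈ 581.38)
(-328254 + U(f(5, 26), -675))*(E + 474961) = (-328254 - 2816)*(7*√6898 + 474961) = -331070*(474961 + 7*√6898) = -157245338270 - 2317490*√6898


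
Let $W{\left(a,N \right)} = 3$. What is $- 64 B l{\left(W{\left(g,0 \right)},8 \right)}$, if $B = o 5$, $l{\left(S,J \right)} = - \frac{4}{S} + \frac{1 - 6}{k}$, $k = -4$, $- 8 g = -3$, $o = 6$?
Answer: $160$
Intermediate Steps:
$g = \frac{3}{8}$ ($g = \left(- \frac{1}{8}\right) \left(-3\right) = \frac{3}{8} \approx 0.375$)
$l{\left(S,J \right)} = \frac{5}{4} - \frac{4}{S}$ ($l{\left(S,J \right)} = - \frac{4}{S} + \frac{1 - 6}{-4} = - \frac{4}{S} + \left(1 - 6\right) \left(- \frac{1}{4}\right) = - \frac{4}{S} - - \frac{5}{4} = - \frac{4}{S} + \frac{5}{4} = \frac{5}{4} - \frac{4}{S}$)
$B = 30$ ($B = 6 \cdot 5 = 30$)
$- 64 B l{\left(W{\left(g,0 \right)},8 \right)} = \left(-64\right) 30 \left(\frac{5}{4} - \frac{4}{3}\right) = - 1920 \left(\frac{5}{4} - \frac{4}{3}\right) = \left(-1920\right) \left(- \frac{1}{12}\right) = 160$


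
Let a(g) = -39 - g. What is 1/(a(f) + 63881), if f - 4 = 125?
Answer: 1/63713 ≈ 1.5695e-5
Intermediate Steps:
f = 129 (f = 4 + 125 = 129)
1/(a(f) + 63881) = 1/((-39 - 1*129) + 63881) = 1/((-39 - 129) + 63881) = 1/(-168 + 63881) = 1/63713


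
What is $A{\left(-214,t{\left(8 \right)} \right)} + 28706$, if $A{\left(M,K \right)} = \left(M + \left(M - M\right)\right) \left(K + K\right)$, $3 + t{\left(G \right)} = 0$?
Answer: $29990$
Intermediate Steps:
$t{\left(G \right)} = -3$ ($t{\left(G \right)} = -3 + 0 = -3$)
$A{\left(M,K \right)} = 2 K M$ ($A{\left(M,K \right)} = \left(M + 0\right) 2 K = M 2 K = 2 K M$)
$A{\left(-214,t{\left(8 \right)} \right)} + 28706 = 2 \left(-3\right) \left(-214\right) + 28706 = 1284 + 28706 = 29990$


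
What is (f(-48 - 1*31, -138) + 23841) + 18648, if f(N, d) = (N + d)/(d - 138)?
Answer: 11727181/276 ≈ 42490.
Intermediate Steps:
f(N, d) = (N + d)/(-138 + d)
(f(-48 - 1*31, -138) + 23841) + 18648 = (((-48 - 1*31) - 138)/(-138 - 138) + 23841) + 18648 = (((-48 - 31) - 138)/(-276) + 23841) + 18648 = (-(-79 - 138)/276 + 23841) + 18648 = (-1/276*(-217) + 23841) + 18648 = (217/276 + 23841) + 18648 = 6580333/276 + 18648 = 11727181/276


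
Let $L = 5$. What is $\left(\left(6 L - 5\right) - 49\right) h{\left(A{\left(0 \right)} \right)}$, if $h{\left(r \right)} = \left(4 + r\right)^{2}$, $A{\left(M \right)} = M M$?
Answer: $-384$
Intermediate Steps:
$A{\left(M \right)} = M^{2}$
$\left(\left(6 L - 5\right) - 49\right) h{\left(A{\left(0 \right)} \right)} = \left(\left(6 \cdot 5 - 5\right) - 49\right) \left(4 + 0^{2}\right)^{2} = \left(\left(30 - 5\right) - 49\right) \left(4 + 0\right)^{2} = \left(25 - 49\right) 4^{2} = \left(-24\right) 16 = -384$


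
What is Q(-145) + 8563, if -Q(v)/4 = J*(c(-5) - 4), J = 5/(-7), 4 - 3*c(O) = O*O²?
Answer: 60721/7 ≈ 8674.4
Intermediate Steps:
c(O) = 4/3 - O³/3 (c(O) = 4/3 - O*O²/3 = 4/3 - O³/3)
J = -5/7 (J = 5*(-⅐) = -5/7 ≈ -0.71429)
Q(v) = 780/7 (Q(v) = -(-20)*((4/3 - ⅓*(-5)³) - 4)/7 = -(-20)*((4/3 - ⅓*(-125)) - 4)/7 = -(-20)*((4/3 + 125/3) - 4)/7 = -(-20)*(43 - 4)/7 = -(-20)*39/7 = -4*(-195/7) = 780/7)
Q(-145) + 8563 = 780/7 + 8563 = 60721/7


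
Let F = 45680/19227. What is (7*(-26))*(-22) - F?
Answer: 76939228/19227 ≈ 4001.6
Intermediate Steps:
F = 45680/19227 (F = 45680*(1/19227) = 45680/19227 ≈ 2.3758)
(7*(-26))*(-22) - F = (7*(-26))*(-22) - 1*45680/19227 = -182*(-22) - 45680/19227 = 4004 - 45680/19227 = 76939228/19227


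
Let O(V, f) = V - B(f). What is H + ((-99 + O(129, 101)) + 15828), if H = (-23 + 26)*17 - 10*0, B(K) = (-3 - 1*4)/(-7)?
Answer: 15908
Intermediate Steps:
B(K) = 1 (B(K) = (-3 - 4)*(-⅐) = -7*(-⅐) = 1)
O(V, f) = -1 + V (O(V, f) = V - 1*1 = V - 1 = -1 + V)
H = 51 (H = 3*17 + 0 = 51 + 0 = 51)
H + ((-99 + O(129, 101)) + 15828) = 51 + ((-99 + (-1 + 129)) + 15828) = 51 + ((-99 + 128) + 15828) = 51 + (29 + 15828) = 51 + 15857 = 15908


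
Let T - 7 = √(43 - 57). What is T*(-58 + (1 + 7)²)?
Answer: 42 + 6*I*√14 ≈ 42.0 + 22.45*I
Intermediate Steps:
T = 7 + I*√14 (T = 7 + √(43 - 57) = 7 + √(-14) = 7 + I*√14 ≈ 7.0 + 3.7417*I)
T*(-58 + (1 + 7)²) = (7 + I*√14)*(-58 + (1 + 7)²) = (7 + I*√14)*(-58 + 8²) = (7 + I*√14)*(-58 + 64) = (7 + I*√14)*6 = 42 + 6*I*√14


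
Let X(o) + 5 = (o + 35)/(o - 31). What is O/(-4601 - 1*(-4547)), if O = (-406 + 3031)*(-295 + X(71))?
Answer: 1040725/72 ≈ 14455.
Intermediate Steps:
X(o) = -5 + (35 + o)/(-31 + o) (X(o) = -5 + (o + 35)/(o - 31) = -5 + (35 + o)/(-31 + o))
O = -3122175/4 (O = (-406 + 3031)*(-295 + 2*(95 - 2*71)/(-31 + 71)) = 2625*(-295 + 2*(95 - 142)/40) = 2625*(-295 + 2*(1/40)*(-47)) = 2625*(-295 - 47/20) = 2625*(-5947/20) = -3122175/4 ≈ -7.8054e+5)
O/(-4601 - 1*(-4547)) = -3122175/(4*(-4601 - 1*(-4547))) = -3122175/(4*(-4601 + 4547)) = -3122175/4/(-54) = -3122175/4*(-1/54) = 1040725/72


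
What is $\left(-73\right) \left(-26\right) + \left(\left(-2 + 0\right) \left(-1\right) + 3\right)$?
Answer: $1903$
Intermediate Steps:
$\left(-73\right) \left(-26\right) + \left(\left(-2 + 0\right) \left(-1\right) + 3\right) = 1898 + \left(\left(-2\right) \left(-1\right) + 3\right) = 1898 + \left(2 + 3\right) = 1898 + 5 = 1903$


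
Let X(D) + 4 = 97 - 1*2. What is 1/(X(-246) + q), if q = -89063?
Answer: -1/88972 ≈ -1.1239e-5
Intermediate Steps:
X(D) = 91 (X(D) = -4 + (97 - 1*2) = -4 + (97 - 2) = -4 + 95 = 91)
1/(X(-246) + q) = 1/(91 - 89063) = 1/(-88972) = -1/88972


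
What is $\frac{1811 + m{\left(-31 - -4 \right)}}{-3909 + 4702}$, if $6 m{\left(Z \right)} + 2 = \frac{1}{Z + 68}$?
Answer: $\frac{148475}{65026} \approx 2.2833$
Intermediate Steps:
$m{\left(Z \right)} = - \frac{1}{3} + \frac{1}{6 \left(68 + Z\right)}$ ($m{\left(Z \right)} = - \frac{1}{3} + \frac{1}{6 \left(Z + 68\right)} = - \frac{1}{3} + \frac{1}{6 \left(68 + Z\right)}$)
$\frac{1811 + m{\left(-31 - -4 \right)}}{-3909 + 4702} = \frac{1811 + \frac{-135 - 2 \left(-31 - -4\right)}{6 \left(68 - 27\right)}}{-3909 + 4702} = \frac{1811 + \frac{-135 - 2 \left(-31 + 4\right)}{6 \left(68 + \left(-31 + 4\right)\right)}}{793} = \left(1811 + \frac{-135 - -54}{6 \left(68 - 27\right)}\right) \frac{1}{793} = \left(1811 + \frac{-135 + 54}{6 \cdot 41}\right) \frac{1}{793} = \left(1811 + \frac{1}{6} \cdot \frac{1}{41} \left(-81\right)\right) \frac{1}{793} = \left(1811 - \frac{27}{82}\right) \frac{1}{793} = \frac{148475}{82} \cdot \frac{1}{793} = \frac{148475}{65026}$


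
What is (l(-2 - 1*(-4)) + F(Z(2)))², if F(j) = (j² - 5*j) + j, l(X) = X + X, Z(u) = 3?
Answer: 1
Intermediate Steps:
l(X) = 2*X
F(j) = j² - 4*j
(l(-2 - 1*(-4)) + F(Z(2)))² = (2*(-2 - 1*(-4)) + 3*(-4 + 3))² = (2*(-2 + 4) + 3*(-1))² = (2*2 - 3)² = (4 - 3)² = 1² = 1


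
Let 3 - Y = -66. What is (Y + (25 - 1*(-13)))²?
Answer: 11449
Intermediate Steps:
Y = 69 (Y = 3 - 1*(-66) = 3 + 66 = 69)
(Y + (25 - 1*(-13)))² = (69 + (25 - 1*(-13)))² = (69 + (25 + 13))² = (69 + 38)² = 107² = 11449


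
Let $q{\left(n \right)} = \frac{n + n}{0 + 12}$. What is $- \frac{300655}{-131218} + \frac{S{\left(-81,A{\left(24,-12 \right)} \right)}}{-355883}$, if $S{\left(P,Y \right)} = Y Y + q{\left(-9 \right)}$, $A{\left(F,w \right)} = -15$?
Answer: $\frac{53484338071}{23349127747} \approx 2.2906$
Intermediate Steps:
$q{\left(n \right)} = \frac{n}{6}$ ($q{\left(n \right)} = \frac{2 n}{12} = 2 n \frac{1}{12} = \frac{n}{6}$)
$S{\left(P,Y \right)} = - \frac{3}{2} + Y^{2}$ ($S{\left(P,Y \right)} = Y Y + \frac{1}{6} \left(-9\right) = Y^{2} - \frac{3}{2} = - \frac{3}{2} + Y^{2}$)
$- \frac{300655}{-131218} + \frac{S{\left(-81,A{\left(24,-12 \right)} \right)}}{-355883} = - \frac{300655}{-131218} + \frac{- \frac{3}{2} + \left(-15\right)^{2}}{-355883} = \left(-300655\right) \left(- \frac{1}{131218}\right) + \left(- \frac{3}{2} + 225\right) \left(- \frac{1}{355883}\right) = \frac{300655}{131218} + \frac{447}{2} \left(- \frac{1}{355883}\right) = \frac{300655}{131218} - \frac{447}{711766} = \frac{53484338071}{23349127747}$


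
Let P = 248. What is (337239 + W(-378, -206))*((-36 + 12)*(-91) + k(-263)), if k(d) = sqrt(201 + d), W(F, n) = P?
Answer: 737071608 + 337487*I*sqrt(62) ≈ 7.3707e+8 + 2.6574e+6*I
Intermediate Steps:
W(F, n) = 248
(337239 + W(-378, -206))*((-36 + 12)*(-91) + k(-263)) = (337239 + 248)*((-36 + 12)*(-91) + sqrt(201 - 263)) = 337487*(-24*(-91) + sqrt(-62)) = 337487*(2184 + I*sqrt(62)) = 737071608 + 337487*I*sqrt(62)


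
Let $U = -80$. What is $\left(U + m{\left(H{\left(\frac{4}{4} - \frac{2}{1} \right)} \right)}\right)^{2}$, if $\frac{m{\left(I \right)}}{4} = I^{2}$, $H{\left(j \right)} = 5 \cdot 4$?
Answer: $2310400$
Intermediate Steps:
$H{\left(j \right)} = 20$
$m{\left(I \right)} = 4 I^{2}$
$\left(U + m{\left(H{\left(\frac{4}{4} - \frac{2}{1} \right)} \right)}\right)^{2} = \left(-80 + 4 \cdot 20^{2}\right)^{2} = \left(-80 + 4 \cdot 400\right)^{2} = \left(-80 + 1600\right)^{2} = 1520^{2} = 2310400$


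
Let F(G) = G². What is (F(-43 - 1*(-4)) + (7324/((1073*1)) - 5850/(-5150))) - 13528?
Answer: -1326121720/110519 ≈ -11999.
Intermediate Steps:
(F(-43 - 1*(-4)) + (7324/((1073*1)) - 5850/(-5150))) - 13528 = ((-43 - 1*(-4))² + (7324/((1073*1)) - 5850/(-5150))) - 13528 = ((-43 + 4)² + (7324/1073 - 5850*(-1/5150))) - 13528 = ((-39)² + (7324*(1/1073) + 117/103)) - 13528 = (1521 + (7324/1073 + 117/103)) - 13528 = (1521 + 879913/110519) - 13528 = 168979312/110519 - 13528 = -1326121720/110519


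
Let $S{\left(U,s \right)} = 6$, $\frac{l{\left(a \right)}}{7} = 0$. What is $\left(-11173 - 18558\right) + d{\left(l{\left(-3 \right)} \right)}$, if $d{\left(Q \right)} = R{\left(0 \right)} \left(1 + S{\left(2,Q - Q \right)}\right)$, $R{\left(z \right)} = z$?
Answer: $-29731$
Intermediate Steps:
$l{\left(a \right)} = 0$ ($l{\left(a \right)} = 7 \cdot 0 = 0$)
$d{\left(Q \right)} = 0$ ($d{\left(Q \right)} = 0 \left(1 + 6\right) = 0 \cdot 7 = 0$)
$\left(-11173 - 18558\right) + d{\left(l{\left(-3 \right)} \right)} = \left(-11173 - 18558\right) + 0 = -29731 + 0 = -29731$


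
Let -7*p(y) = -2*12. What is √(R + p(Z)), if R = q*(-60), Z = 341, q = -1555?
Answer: 2*√1142967/7 ≈ 305.46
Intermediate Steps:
p(y) = 24/7 (p(y) = -(-2)*12/7 = -⅐*(-24) = 24/7)
R = 93300 (R = -1555*(-60) = 93300)
√(R + p(Z)) = √(93300 + 24/7) = √(653124/7) = 2*√1142967/7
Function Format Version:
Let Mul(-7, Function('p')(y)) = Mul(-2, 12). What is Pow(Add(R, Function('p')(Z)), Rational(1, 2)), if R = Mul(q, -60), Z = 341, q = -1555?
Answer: Mul(Rational(2, 7), Pow(1142967, Rational(1, 2))) ≈ 305.46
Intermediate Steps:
Function('p')(y) = Rational(24, 7) (Function('p')(y) = Mul(Rational(-1, 7), Mul(-2, 12)) = Mul(Rational(-1, 7), -24) = Rational(24, 7))
R = 93300 (R = Mul(-1555, -60) = 93300)
Pow(Add(R, Function('p')(Z)), Rational(1, 2)) = Pow(Add(93300, Rational(24, 7)), Rational(1, 2)) = Pow(Rational(653124, 7), Rational(1, 2)) = Mul(Rational(2, 7), Pow(1142967, Rational(1, 2)))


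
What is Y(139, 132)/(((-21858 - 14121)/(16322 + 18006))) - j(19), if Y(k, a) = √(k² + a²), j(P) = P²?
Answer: -361 - 34328*√36745/35979 ≈ -543.89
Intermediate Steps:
Y(k, a) = √(a² + k²)
Y(139, 132)/(((-21858 - 14121)/(16322 + 18006))) - j(19) = √(132² + 139²)/(((-21858 - 14121)/(16322 + 18006))) - 1*19² = √(17424 + 19321)/((-35979/34328)) - 1*361 = √36745/((-35979*1/34328)) - 361 = √36745/(-35979/34328) - 361 = √36745*(-34328/35979) - 361 = -34328*√36745/35979 - 361 = -361 - 34328*√36745/35979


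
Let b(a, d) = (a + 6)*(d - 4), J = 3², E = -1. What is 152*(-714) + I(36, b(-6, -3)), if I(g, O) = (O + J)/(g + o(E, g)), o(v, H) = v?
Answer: -3798471/35 ≈ -1.0853e+5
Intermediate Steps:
J = 9
b(a, d) = (-4 + d)*(6 + a) (b(a, d) = (6 + a)*(-4 + d) = (-4 + d)*(6 + a))
I(g, O) = (9 + O)/(-1 + g) (I(g, O) = (O + 9)/(g - 1) = (9 + O)/(-1 + g))
152*(-714) + I(36, b(-6, -3)) = 152*(-714) + (9 + (-24 - 4*(-6) + 6*(-3) - 6*(-3)))/(-1 + 36) = -108528 + (9 + (-24 + 24 - 18 + 18))/35 = -108528 + (9 + 0)/35 = -108528 + (1/35)*9 = -108528 + 9/35 = -3798471/35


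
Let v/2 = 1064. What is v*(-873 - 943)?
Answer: -3864448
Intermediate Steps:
v = 2128 (v = 2*1064 = 2128)
v*(-873 - 943) = 2128*(-873 - 943) = 2128*(-1816) = -3864448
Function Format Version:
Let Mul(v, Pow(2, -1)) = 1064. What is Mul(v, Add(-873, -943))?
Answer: -3864448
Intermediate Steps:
v = 2128 (v = Mul(2, 1064) = 2128)
Mul(v, Add(-873, -943)) = Mul(2128, Add(-873, -943)) = Mul(2128, -1816) = -3864448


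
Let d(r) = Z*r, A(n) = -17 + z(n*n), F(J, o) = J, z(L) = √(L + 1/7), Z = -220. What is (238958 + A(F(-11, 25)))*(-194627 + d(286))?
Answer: -61538537727 - 1030188*√371/7 ≈ -6.1541e+10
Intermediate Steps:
z(L) = √(⅐ + L) (z(L) = √(L + ⅐) = √(⅐ + L))
A(n) = -17 + √(7 + 49*n²)/7 (A(n) = -17 + √(7 + 49*(n*n))/7 = -17 + √(7 + 49*n²)/7)
d(r) = -220*r
(238958 + A(F(-11, 25)))*(-194627 + d(286)) = (238958 + (-17 + √(7 + 49*(-11)²)/7))*(-194627 - 220*286) = (238958 + (-17 + √(7 + 49*121)/7))*(-194627 - 62920) = (238958 + (-17 + √(7 + 5929)/7))*(-257547) = (238958 + (-17 + √5936/7))*(-257547) = (238958 + (-17 + (4*√371)/7))*(-257547) = (238958 + (-17 + 4*√371/7))*(-257547) = (238941 + 4*√371/7)*(-257547) = -61538537727 - 1030188*√371/7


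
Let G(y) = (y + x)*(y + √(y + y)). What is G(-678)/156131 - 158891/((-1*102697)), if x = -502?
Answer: 106969518601/16034185307 - 2360*I*√339/156131 ≈ 6.6713 - 0.27831*I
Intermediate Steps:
G(y) = (-502 + y)*(y + √2*√y) (G(y) = (y - 502)*(y + √(y + y)) = (-502 + y)*(y + √(2*y)) = (-502 + y)*(y + √2*√y))
G(-678)/156131 - 158891/((-1*102697)) = ((-678)² - 502*(-678) + √2*(-678)^(3/2) - 502*√2*√(-678))/156131 - 158891/((-1*102697)) = (459684 + 340356 + √2*(-678*I*√678) - 502*√2*I*√678)*(1/156131) - 158891/(-102697) = (459684 + 340356 - 1356*I*√339 - 1004*I*√339)*(1/156131) - 158891*(-1/102697) = (800040 - 2360*I*√339)*(1/156131) + 158891/102697 = (800040/156131 - 2360*I*√339/156131) + 158891/102697 = 106969518601/16034185307 - 2360*I*√339/156131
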